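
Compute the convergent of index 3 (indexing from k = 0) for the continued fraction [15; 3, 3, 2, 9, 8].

Using pₖ = aₖpₖ₋₁ + pₖ₋₂, qₖ = aₖqₖ₋₁ + qₖ₋₂ (with p₋₁=1, p₋₂=0, q₋₁=0, q₋₂=1):
  k=0: a=15, p=15, q=1
  k=1: a=3, p=46, q=3
  k=2: a=3, p=153, q=10
  k=3: a=2, p=352, q=23

352/23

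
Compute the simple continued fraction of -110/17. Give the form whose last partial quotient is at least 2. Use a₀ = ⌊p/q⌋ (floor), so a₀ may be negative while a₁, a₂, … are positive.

[-7; 1, 1, 8]

-110 = -7*17 + 9
17 = 1*9 + 8
9 = 1*8 + 1
8 = 8*1 + 0  (stop)
So -110/17 = [-7; 1, 1, 8].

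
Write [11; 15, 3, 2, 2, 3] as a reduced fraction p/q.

9815/887

Using pₖ = aₖpₖ₋₁ + pₖ₋₂ and qₖ = aₖqₖ₋₁ + qₖ₋₂:
  k=0: a=11, p=11, q=1
  k=1: a=15, p=166, q=15
  k=2: a=3, p=509, q=46
  k=3: a=2, p=1184, q=107
  k=4: a=2, p=2877, q=260
  k=5: a=3, p=9815, q=887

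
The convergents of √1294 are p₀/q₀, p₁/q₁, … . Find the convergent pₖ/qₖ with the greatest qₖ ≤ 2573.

√1294 = [35; 1, 34, 1, 70, …] (period length 4).
Convergents:
  p_0/q_0 = 35/1
  p_1/q_1 = 36/1
  p_2/q_2 = 1259/35
  p_3/q_3 = 1295/36
  p_4/q_4 = 91909/2555
  p_5/q_5 = 93204/2591
q_4 = 2555 ≤ 2573 < 2591 = q_5, so the answer is 91909/2555.

91909/2555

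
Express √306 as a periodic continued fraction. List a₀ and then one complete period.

[17; 2, 34]

a₀ = ⌊√306⌋ = 17.
With m₀=0, d₀=1 and mₖ₊₁ = dₖaₖ − mₖ, dₖ₊₁ = (n − mₖ₊₁²)/dₖ, aₖ₊₁ = ⌊(a₀+mₖ₊₁)/dₖ₊₁⌋:
  k=1: m=17, d=17, a=2
  k=2: m=17, d=1, a=34
d=1 and a=2a₀=34 at k=2, so the next step gives (m, d) = (17, 17) again — its k=1 value — and the period has length 2.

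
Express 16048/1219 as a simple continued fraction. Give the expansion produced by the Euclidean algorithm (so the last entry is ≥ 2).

[13; 6, 15, 2, 6]

16048 = 13×1219 + 201
1219 = 6×201 + 13
201 = 15×13 + 6
13 = 2×6 + 1
6 = 6×1 + 0  (stop)
So 16048/1219 = [13; 6, 15, 2, 6].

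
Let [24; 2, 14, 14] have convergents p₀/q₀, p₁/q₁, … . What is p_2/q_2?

710/29

Using pₖ = aₖpₖ₋₁ + pₖ₋₂, qₖ = aₖqₖ₋₁ + qₖ₋₂ (with p₋₁=1, p₋₂=0, q₋₁=0, q₋₂=1):
  k=0: a=24, p=24, q=1
  k=1: a=2, p=49, q=2
  k=2: a=14, p=710, q=29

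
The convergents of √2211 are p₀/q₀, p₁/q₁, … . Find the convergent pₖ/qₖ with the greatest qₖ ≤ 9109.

207787/4419

√2211 = [47; 47, 94, …] (period length 2).
Convergents:
  p_0/q_0 = 47/1
  p_1/q_1 = 2210/47
  p_2/q_2 = 207787/4419
  p_3/q_3 = 9768199/207740
q_2 = 4419 ≤ 9109 < 207740 = q_3, so the answer is 207787/4419.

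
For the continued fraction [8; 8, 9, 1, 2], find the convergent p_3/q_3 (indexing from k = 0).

Using pₖ = aₖpₖ₋₁ + pₖ₋₂, qₖ = aₖqₖ₋₁ + qₖ₋₂ (with p₋₁=1, p₋₂=0, q₋₁=0, q₋₂=1):
  k=0: a=8, p=8, q=1
  k=1: a=8, p=65, q=8
  k=2: a=9, p=593, q=73
  k=3: a=1, p=658, q=81

658/81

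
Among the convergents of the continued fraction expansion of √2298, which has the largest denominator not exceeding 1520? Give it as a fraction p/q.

72817/1519

√2298 = [47; 1, 14, 1, 94, …] (period length 4).
Convergents:
  p_0/q_0 = 47/1
  p_1/q_1 = 48/1
  p_2/q_2 = 719/15
  p_3/q_3 = 767/16
  p_4/q_4 = 72817/1519
  p_5/q_5 = 73584/1535
q_4 = 1519 ≤ 1520 < 1535 = q_5, so the answer is 72817/1519.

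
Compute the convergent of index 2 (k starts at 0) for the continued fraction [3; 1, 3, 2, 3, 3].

Using pₖ = aₖpₖ₋₁ + pₖ₋₂, qₖ = aₖqₖ₋₁ + qₖ₋₂ (with p₋₁=1, p₋₂=0, q₋₁=0, q₋₂=1):
  k=0: a=3, p=3, q=1
  k=1: a=1, p=4, q=1
  k=2: a=3, p=15, q=4

15/4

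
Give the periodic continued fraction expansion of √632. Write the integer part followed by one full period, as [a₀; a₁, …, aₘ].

a₀ = ⌊√632⌋ = 25.
With m₀=0, d₀=1 and mₖ₊₁ = dₖaₖ − mₖ, dₖ₊₁ = (n − mₖ₊₁²)/dₖ, aₖ₊₁ = ⌊(a₀+mₖ₊₁)/dₖ₊₁⌋:
  k=1: m=25, d=7, a=7
  k=2: m=24, d=8, a=6
  k=3: m=24, d=7, a=7
  k=4: m=25, d=1, a=50
d=1 and a=2a₀=50 at k=4, so the next step gives (m, d) = (25, 7) again — its k=1 value — and the period has length 4.

[25; 7, 6, 7, 50]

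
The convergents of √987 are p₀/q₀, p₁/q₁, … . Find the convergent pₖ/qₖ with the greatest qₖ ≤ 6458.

118409/3769

√987 = [31; 2, 2, 2, 62, …] (period length 4).
Convergents:
  p_0/q_0 = 31/1
  p_1/q_1 = 63/2
  p_2/q_2 = 157/5
  p_3/q_3 = 377/12
  p_4/q_4 = 23531/749
  p_5/q_5 = 47439/1510
  p_6/q_6 = 118409/3769
  p_7/q_7 = 284257/9048
q_6 = 3769 ≤ 6458 < 9048 = q_7, so the answer is 118409/3769.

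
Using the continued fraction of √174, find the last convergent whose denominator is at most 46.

277/21

√174 = [13; 5, 4, 5, 26, …] (period length 4).
Convergents:
  p_0/q_0 = 13/1
  p_1/q_1 = 66/5
  p_2/q_2 = 277/21
  p_3/q_3 = 1451/110
q_2 = 21 ≤ 46 < 110 = q_3, so the answer is 277/21.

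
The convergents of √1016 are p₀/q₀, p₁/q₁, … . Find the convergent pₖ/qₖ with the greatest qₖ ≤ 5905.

√1016 = [31; 1, 6, 1, 62, …] (period length 4).
Convergents:
  p_0/q_0 = 31/1
  p_1/q_1 = 32/1
  p_2/q_2 = 223/7
  p_3/q_3 = 255/8
  p_4/q_4 = 16033/503
  p_5/q_5 = 16288/511
  p_6/q_6 = 113761/3569
  p_7/q_7 = 130049/4080
  p_8/q_8 = 8176799/256529
q_7 = 4080 ≤ 5905 < 256529 = q_8, so the answer is 130049/4080.

130049/4080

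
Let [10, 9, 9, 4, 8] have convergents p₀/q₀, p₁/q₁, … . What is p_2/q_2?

Using pₖ = aₖpₖ₋₁ + pₖ₋₂, qₖ = aₖqₖ₋₁ + qₖ₋₂ (with p₋₁=1, p₋₂=0, q₋₁=0, q₋₂=1):
  k=0: a=10, p=10, q=1
  k=1: a=9, p=91, q=9
  k=2: a=9, p=829, q=82

829/82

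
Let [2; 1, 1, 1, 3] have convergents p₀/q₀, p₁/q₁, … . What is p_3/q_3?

Using pₖ = aₖpₖ₋₁ + pₖ₋₂, qₖ = aₖqₖ₋₁ + qₖ₋₂ (with p₋₁=1, p₋₂=0, q₋₁=0, q₋₂=1):
  k=0: a=2, p=2, q=1
  k=1: a=1, p=3, q=1
  k=2: a=1, p=5, q=2
  k=3: a=1, p=8, q=3

8/3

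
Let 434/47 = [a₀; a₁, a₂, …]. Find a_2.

3

434 = 9·47 + 11   →  a_0 = 9
47 = 4·11 + 3   →  a_1 = 4
11 = 3·3 + 2   →  a_2 = 3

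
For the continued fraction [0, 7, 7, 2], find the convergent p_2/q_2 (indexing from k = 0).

Using pₖ = aₖpₖ₋₁ + pₖ₋₂, qₖ = aₖqₖ₋₁ + qₖ₋₂ (with p₋₁=1, p₋₂=0, q₋₁=0, q₋₂=1):
  k=0: a=0, p=0, q=1
  k=1: a=7, p=1, q=7
  k=2: a=7, p=7, q=50

7/50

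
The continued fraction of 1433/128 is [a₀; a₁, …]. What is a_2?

1433 = 11·128 + 25   →  a_0 = 11
128 = 5·25 + 3   →  a_1 = 5
25 = 8·3 + 1   →  a_2 = 8

8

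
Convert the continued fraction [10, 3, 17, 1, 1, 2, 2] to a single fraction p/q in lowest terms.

6661/645

Using pₖ = aₖpₖ₋₁ + pₖ₋₂ and qₖ = aₖqₖ₋₁ + qₖ₋₂:
  k=0: a=10, p=10, q=1
  k=1: a=3, p=31, q=3
  k=2: a=17, p=537, q=52
  k=3: a=1, p=568, q=55
  k=4: a=1, p=1105, q=107
  k=5: a=2, p=2778, q=269
  k=6: a=2, p=6661, q=645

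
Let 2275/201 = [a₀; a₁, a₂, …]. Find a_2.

2275 = 11·201 + 64   →  a_0 = 11
201 = 3·64 + 9   →  a_1 = 3
64 = 7·9 + 1   →  a_2 = 7

7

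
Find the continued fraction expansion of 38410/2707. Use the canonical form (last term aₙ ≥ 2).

38410 = 14·2707 + 512
2707 = 5·512 + 147
512 = 3·147 + 71
147 = 2·71 + 5
71 = 14·5 + 1
5 = 5·1 + 0  (stop)
So 38410/2707 = [14; 5, 3, 2, 14, 5].

[14; 5, 3, 2, 14, 5]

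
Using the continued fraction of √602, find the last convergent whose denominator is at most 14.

√602 = [24; 1, 1, 6, 1, 1, 48, …] (period length 6).
Convergents:
  p_0/q_0 = 24/1
  p_1/q_1 = 25/1
  p_2/q_2 = 49/2
  p_3/q_3 = 319/13
  p_4/q_4 = 368/15
q_3 = 13 ≤ 14 < 15 = q_4, so the answer is 319/13.

319/13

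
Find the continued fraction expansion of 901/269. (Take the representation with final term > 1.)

[3; 2, 1, 6, 4, 3]

901 = 3*269 + 94
269 = 2*94 + 81
94 = 1*81 + 13
81 = 6*13 + 3
13 = 4*3 + 1
3 = 3*1 + 0  (stop)
So 901/269 = [3; 2, 1, 6, 4, 3].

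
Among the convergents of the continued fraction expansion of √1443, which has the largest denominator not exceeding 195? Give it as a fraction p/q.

2887/76

√1443 = [37; 1, 74, …] (period length 2).
Convergents:
  p_0/q_0 = 37/1
  p_1/q_1 = 38/1
  p_2/q_2 = 2849/75
  p_3/q_3 = 2887/76
  p_4/q_4 = 216487/5699
q_3 = 76 ≤ 195 < 5699 = q_4, so the answer is 2887/76.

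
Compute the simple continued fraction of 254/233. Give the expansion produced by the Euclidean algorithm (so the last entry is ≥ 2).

254 = 1·233 + 21
233 = 11·21 + 2
21 = 10·2 + 1
2 = 2·1 + 0  (stop)
So 254/233 = [1; 11, 10, 2].

[1; 11, 10, 2]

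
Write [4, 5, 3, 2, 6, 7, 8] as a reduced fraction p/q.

58069/13862

Using pₖ = aₖpₖ₋₁ + pₖ₋₂ and qₖ = aₖqₖ₋₁ + qₖ₋₂:
  k=0: a=4, p=4, q=1
  k=1: a=5, p=21, q=5
  k=2: a=3, p=67, q=16
  k=3: a=2, p=155, q=37
  k=4: a=6, p=997, q=238
  k=5: a=7, p=7134, q=1703
  k=6: a=8, p=58069, q=13862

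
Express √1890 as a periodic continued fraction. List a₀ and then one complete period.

a₀ = ⌊√1890⌋ = 43.
With m₀=0, d₀=1 and mₖ₊₁ = dₖaₖ − mₖ, dₖ₊₁ = (n − mₖ₊₁²)/dₖ, aₖ₊₁ = ⌊(a₀+mₖ₊₁)/dₖ₊₁⌋:
  k=1: m=43, d=41, a=2
  k=2: m=39, d=9, a=9
  k=3: m=42, d=14, a=6
  k=4: m=42, d=9, a=9
  k=5: m=39, d=41, a=2
  k=6: m=43, d=1, a=86
d=1 and a=2a₀=86 at k=6, so the next step gives (m, d) = (43, 41) again — its k=1 value — and the period has length 6.

[43; 2, 9, 6, 9, 2, 86]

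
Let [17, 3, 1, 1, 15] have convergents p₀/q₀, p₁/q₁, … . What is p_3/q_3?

121/7

Using pₖ = aₖpₖ₋₁ + pₖ₋₂, qₖ = aₖqₖ₋₁ + qₖ₋₂ (with p₋₁=1, p₋₂=0, q₋₁=0, q₋₂=1):
  k=0: a=17, p=17, q=1
  k=1: a=3, p=52, q=3
  k=2: a=1, p=69, q=4
  k=3: a=1, p=121, q=7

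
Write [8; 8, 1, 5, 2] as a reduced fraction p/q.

Fold from the inside: start with 2/1.
  5 + 1/2 = 11/2
  1 + 2/11 = 13/11
  8 + 11/13 = 115/13
  8 + 13/115 = 933/115

933/115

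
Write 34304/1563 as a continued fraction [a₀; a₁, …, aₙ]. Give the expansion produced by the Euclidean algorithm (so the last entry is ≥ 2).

[21; 1, 18, 16, 2, 2]

34304 = 21·1563 + 1481
1563 = 1·1481 + 82
1481 = 18·82 + 5
82 = 16·5 + 2
5 = 2·2 + 1
2 = 2·1 + 0  (stop)
So 34304/1563 = [21; 1, 18, 16, 2, 2].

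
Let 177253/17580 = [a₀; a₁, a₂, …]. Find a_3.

177253 = 10·17580 + 1453   →  a_0 = 10
17580 = 12·1453 + 144   →  a_1 = 12
1453 = 10·144 + 13   →  a_2 = 10
144 = 11·13 + 1   →  a_3 = 11

11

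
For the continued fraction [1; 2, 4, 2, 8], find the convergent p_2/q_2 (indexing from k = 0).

13/9

Using pₖ = aₖpₖ₋₁ + pₖ₋₂, qₖ = aₖqₖ₋₁ + qₖ₋₂ (with p₋₁=1, p₋₂=0, q₋₁=0, q₋₂=1):
  k=0: a=1, p=1, q=1
  k=1: a=2, p=3, q=2
  k=2: a=4, p=13, q=9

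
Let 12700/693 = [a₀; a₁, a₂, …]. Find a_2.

15

12700 = 18·693 + 226   →  a_0 = 18
693 = 3·226 + 15   →  a_1 = 3
226 = 15·15 + 1   →  a_2 = 15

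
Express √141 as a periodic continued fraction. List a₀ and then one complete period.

a₀ = ⌊√141⌋ = 11.
With m₀=0, d₀=1 and mₖ₊₁ = dₖaₖ − mₖ, dₖ₊₁ = (n − mₖ₊₁²)/dₖ, aₖ₊₁ = ⌊(a₀+mₖ₊₁)/dₖ₊₁⌋:
  k=1: m=11, d=20, a=1
  k=2: m=9, d=3, a=6
  k=3: m=9, d=20, a=1
  k=4: m=11, d=1, a=22
d=1 and a=2a₀=22 at k=4, so the next step gives (m, d) = (11, 20) again — its k=1 value — and the period has length 4.

[11; 1, 6, 1, 22]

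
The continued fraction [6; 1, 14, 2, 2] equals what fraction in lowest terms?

534/77

Fold from the inside: start with 2/1.
  2 + 1/2 = 5/2
  14 + 2/5 = 72/5
  1 + 5/72 = 77/72
  6 + 72/77 = 534/77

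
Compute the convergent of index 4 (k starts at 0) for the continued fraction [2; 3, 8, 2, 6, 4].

796/343

Using pₖ = aₖpₖ₋₁ + pₖ₋₂, qₖ = aₖqₖ₋₁ + qₖ₋₂ (with p₋₁=1, p₋₂=0, q₋₁=0, q₋₂=1):
  k=0: a=2, p=2, q=1
  k=1: a=3, p=7, q=3
  k=2: a=8, p=58, q=25
  k=3: a=2, p=123, q=53
  k=4: a=6, p=796, q=343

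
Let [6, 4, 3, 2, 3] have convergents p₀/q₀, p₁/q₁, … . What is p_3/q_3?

Using pₖ = aₖpₖ₋₁ + pₖ₋₂, qₖ = aₖqₖ₋₁ + qₖ₋₂ (with p₋₁=1, p₋₂=0, q₋₁=0, q₋₂=1):
  k=0: a=6, p=6, q=1
  k=1: a=4, p=25, q=4
  k=2: a=3, p=81, q=13
  k=3: a=2, p=187, q=30

187/30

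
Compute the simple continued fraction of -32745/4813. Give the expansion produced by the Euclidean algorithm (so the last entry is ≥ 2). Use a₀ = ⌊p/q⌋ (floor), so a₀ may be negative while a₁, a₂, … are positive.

-32745 = -7×4813 + 946
4813 = 5×946 + 83
946 = 11×83 + 33
83 = 2×33 + 17
33 = 1×17 + 16
17 = 1×16 + 1
16 = 16×1 + 0  (stop)
So -32745/4813 = [-7; 5, 11, 2, 1, 1, 16].

[-7; 5, 11, 2, 1, 1, 16]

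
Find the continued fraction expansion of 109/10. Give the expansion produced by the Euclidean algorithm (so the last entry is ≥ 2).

109 = 10·10 + 9
10 = 1·9 + 1
9 = 9·1 + 0  (stop)
So 109/10 = [10; 1, 9].

[10; 1, 9]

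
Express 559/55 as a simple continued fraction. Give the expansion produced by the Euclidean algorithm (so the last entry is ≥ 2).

559 = 10×55 + 9
55 = 6×9 + 1
9 = 9×1 + 0  (stop)
So 559/55 = [10; 6, 9].

[10; 6, 9]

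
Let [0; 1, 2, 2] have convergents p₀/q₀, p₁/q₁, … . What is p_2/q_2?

Using pₖ = aₖpₖ₋₁ + pₖ₋₂, qₖ = aₖqₖ₋₁ + qₖ₋₂ (with p₋₁=1, p₋₂=0, q₋₁=0, q₋₂=1):
  k=0: a=0, p=0, q=1
  k=1: a=1, p=1, q=1
  k=2: a=2, p=2, q=3

2/3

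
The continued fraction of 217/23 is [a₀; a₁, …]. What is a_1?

2

217 = 9·23 + 10   →  a_0 = 9
23 = 2·10 + 3   →  a_1 = 2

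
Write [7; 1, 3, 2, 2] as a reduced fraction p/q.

Using pₖ = aₖpₖ₋₁ + pₖ₋₂ and qₖ = aₖqₖ₋₁ + qₖ₋₂:
  k=0: a=7, p=7, q=1
  k=1: a=1, p=8, q=1
  k=2: a=3, p=31, q=4
  k=3: a=2, p=70, q=9
  k=4: a=2, p=171, q=22

171/22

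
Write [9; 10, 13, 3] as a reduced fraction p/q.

3667/403

Fold from the inside: start with 3/1.
  13 + 1/3 = 40/3
  10 + 3/40 = 403/40
  9 + 40/403 = 3667/403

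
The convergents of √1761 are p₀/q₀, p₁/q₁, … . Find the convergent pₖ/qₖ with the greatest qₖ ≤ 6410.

98658/2351

√1761 = [41; 1, 26, 1, 82, …] (period length 4).
Convergents:
  p_0/q_0 = 41/1
  p_1/q_1 = 42/1
  p_2/q_2 = 1133/27
  p_3/q_3 = 1175/28
  p_4/q_4 = 97483/2323
  p_5/q_5 = 98658/2351
  p_6/q_6 = 2662591/63449
q_5 = 2351 ≤ 6410 < 63449 = q_6, so the answer is 98658/2351.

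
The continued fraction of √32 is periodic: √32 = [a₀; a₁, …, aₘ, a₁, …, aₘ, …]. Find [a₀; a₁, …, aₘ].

[5; 1, 1, 1, 10]

a₀ = ⌊√32⌋ = 5.
With m₀=0, d₀=1 and mₖ₊₁ = dₖaₖ − mₖ, dₖ₊₁ = (n − mₖ₊₁²)/dₖ, aₖ₊₁ = ⌊(a₀+mₖ₊₁)/dₖ₊₁⌋:
  k=1: m=5, d=7, a=1
  k=2: m=2, d=4, a=1
  k=3: m=2, d=7, a=1
  k=4: m=5, d=1, a=10
d=1 and a=2a₀=10 at k=4, so the next step gives (m, d) = (5, 7) again — its k=1 value — and the period has length 4.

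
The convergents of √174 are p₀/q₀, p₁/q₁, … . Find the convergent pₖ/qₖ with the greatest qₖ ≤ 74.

277/21

√174 = [13; 5, 4, 5, 26, …] (period length 4).
Convergents:
  p_0/q_0 = 13/1
  p_1/q_1 = 66/5
  p_2/q_2 = 277/21
  p_3/q_3 = 1451/110
q_2 = 21 ≤ 74 < 110 = q_3, so the answer is 277/21.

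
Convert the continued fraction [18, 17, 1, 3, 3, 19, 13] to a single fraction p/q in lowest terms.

1051074/58211

Fold from the inside: start with 13/1.
  19 + 1/13 = 248/13
  3 + 13/248 = 757/248
  3 + 248/757 = 2519/757
  1 + 757/2519 = 3276/2519
  17 + 2519/3276 = 58211/3276
  18 + 3276/58211 = 1051074/58211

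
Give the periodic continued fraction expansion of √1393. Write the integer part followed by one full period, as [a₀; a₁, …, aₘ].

a₀ = ⌊√1393⌋ = 37.
With m₀=0, d₀=1 and mₖ₊₁ = dₖaₖ − mₖ, dₖ₊₁ = (n − mₖ₊₁²)/dₖ, aₖ₊₁ = ⌊(a₀+mₖ₊₁)/dₖ₊₁⌋:
  k=1: m=37, d=24, a=3
  k=2: m=35, d=7, a=10
  k=3: m=35, d=24, a=3
  k=4: m=37, d=1, a=74
d=1 and a=2a₀=74 at k=4, so the next step gives (m, d) = (37, 24) again — its k=1 value — and the period has length 4.

[37; 3, 10, 3, 74]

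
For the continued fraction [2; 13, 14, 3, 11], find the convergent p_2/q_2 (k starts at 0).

Using pₖ = aₖpₖ₋₁ + pₖ₋₂, qₖ = aₖqₖ₋₁ + qₖ₋₂ (with p₋₁=1, p₋₂=0, q₋₁=0, q₋₂=1):
  k=0: a=2, p=2, q=1
  k=1: a=13, p=27, q=13
  k=2: a=14, p=380, q=183

380/183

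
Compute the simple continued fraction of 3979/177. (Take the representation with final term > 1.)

[22; 2, 12, 7]

3979 = 22*177 + 85
177 = 2*85 + 7
85 = 12*7 + 1
7 = 7*1 + 0  (stop)
So 3979/177 = [22; 2, 12, 7].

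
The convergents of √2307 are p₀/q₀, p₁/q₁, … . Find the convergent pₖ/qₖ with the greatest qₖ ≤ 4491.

√2307 = [48; 32, 96, …] (period length 2).
Convergents:
  p_0/q_0 = 48/1
  p_1/q_1 = 1537/32
  p_2/q_2 = 147600/3073
  p_3/q_3 = 4724737/98368
q_2 = 3073 ≤ 4491 < 98368 = q_3, so the answer is 147600/3073.

147600/3073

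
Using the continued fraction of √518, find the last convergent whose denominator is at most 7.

√518 = [22; 1, 3, 6, 3, 1, 44, …] (period length 6).
Convergents:
  p_0/q_0 = 22/1
  p_1/q_1 = 23/1
  p_2/q_2 = 91/4
  p_3/q_3 = 569/25
q_2 = 4 ≤ 7 < 25 = q_3, so the answer is 91/4.

91/4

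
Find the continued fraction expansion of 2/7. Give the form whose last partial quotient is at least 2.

[0; 3, 2]

2 = 0·7 + 2
7 = 3·2 + 1
2 = 2·1 + 0  (stop)
So 2/7 = [0; 3, 2].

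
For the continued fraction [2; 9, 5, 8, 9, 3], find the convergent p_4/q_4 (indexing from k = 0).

7252/3439

Using pₖ = aₖpₖ₋₁ + pₖ₋₂, qₖ = aₖqₖ₋₁ + qₖ₋₂ (with p₋₁=1, p₋₂=0, q₋₁=0, q₋₂=1):
  k=0: a=2, p=2, q=1
  k=1: a=9, p=19, q=9
  k=2: a=5, p=97, q=46
  k=3: a=8, p=795, q=377
  k=4: a=9, p=7252, q=3439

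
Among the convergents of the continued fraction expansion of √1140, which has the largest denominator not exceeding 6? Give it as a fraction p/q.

135/4

√1140 = [33; 1, 3, 4, 3, 1, 66, …] (period length 6).
Convergents:
  p_0/q_0 = 33/1
  p_1/q_1 = 34/1
  p_2/q_2 = 135/4
  p_3/q_3 = 574/17
q_2 = 4 ≤ 6 < 17 = q_3, so the answer is 135/4.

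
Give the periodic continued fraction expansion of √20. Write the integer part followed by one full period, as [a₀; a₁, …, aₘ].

a₀ = ⌊√20⌋ = 4.
With m₀=0, d₀=1 and mₖ₊₁ = dₖaₖ − mₖ, dₖ₊₁ = (n − mₖ₊₁²)/dₖ, aₖ₊₁ = ⌊(a₀+mₖ₊₁)/dₖ₊₁⌋:
  k=1: m=4, d=4, a=2
  k=2: m=4, d=1, a=8
d=1 and a=2a₀=8 at k=2, so the next step gives (m, d) = (4, 4) again — its k=1 value — and the period has length 2.

[4; 2, 8]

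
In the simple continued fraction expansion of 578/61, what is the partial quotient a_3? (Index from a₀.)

578 = 9·61 + 29   →  a_0 = 9
61 = 2·29 + 3   →  a_1 = 2
29 = 9·3 + 2   →  a_2 = 9
3 = 1·2 + 1   →  a_3 = 1

1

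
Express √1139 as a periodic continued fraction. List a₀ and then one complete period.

[33; 1, 2, 1, 66]

a₀ = ⌊√1139⌋ = 33.
With m₀=0, d₀=1 and mₖ₊₁ = dₖaₖ − mₖ, dₖ₊₁ = (n − mₖ₊₁²)/dₖ, aₖ₊₁ = ⌊(a₀+mₖ₊₁)/dₖ₊₁⌋:
  k=1: m=33, d=50, a=1
  k=2: m=17, d=17, a=2
  k=3: m=17, d=50, a=1
  k=4: m=33, d=1, a=66
d=1 and a=2a₀=66 at k=4, so the next step gives (m, d) = (33, 50) again — its k=1 value — and the period has length 4.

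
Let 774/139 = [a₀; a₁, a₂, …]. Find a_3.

774 = 5·139 + 79   →  a_0 = 5
139 = 1·79 + 60   →  a_1 = 1
79 = 1·60 + 19   →  a_2 = 1
60 = 3·19 + 3   →  a_3 = 3

3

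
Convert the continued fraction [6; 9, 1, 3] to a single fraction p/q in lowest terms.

Fold from the inside: start with 3/1.
  1 + 1/3 = 4/3
  9 + 3/4 = 39/4
  6 + 4/39 = 238/39

238/39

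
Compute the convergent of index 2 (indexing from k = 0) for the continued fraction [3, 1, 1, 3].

7/2

Using pₖ = aₖpₖ₋₁ + pₖ₋₂, qₖ = aₖqₖ₋₁ + qₖ₋₂ (with p₋₁=1, p₋₂=0, q₋₁=0, q₋₂=1):
  k=0: a=3, p=3, q=1
  k=1: a=1, p=4, q=1
  k=2: a=1, p=7, q=2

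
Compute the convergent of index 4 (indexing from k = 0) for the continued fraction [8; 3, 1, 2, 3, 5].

Using pₖ = aₖpₖ₋₁ + pₖ₋₂, qₖ = aₖqₖ₋₁ + qₖ₋₂ (with p₋₁=1, p₋₂=0, q₋₁=0, q₋₂=1):
  k=0: a=8, p=8, q=1
  k=1: a=3, p=25, q=3
  k=2: a=1, p=33, q=4
  k=3: a=2, p=91, q=11
  k=4: a=3, p=306, q=37

306/37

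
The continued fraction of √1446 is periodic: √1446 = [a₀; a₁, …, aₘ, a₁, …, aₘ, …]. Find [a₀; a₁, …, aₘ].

a₀ = ⌊√1446⌋ = 38.

[38; 38, 76]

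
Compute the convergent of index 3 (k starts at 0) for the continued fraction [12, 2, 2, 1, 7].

Using pₖ = aₖpₖ₋₁ + pₖ₋₂, qₖ = aₖqₖ₋₁ + qₖ₋₂ (with p₋₁=1, p₋₂=0, q₋₁=0, q₋₂=1):
  k=0: a=12, p=12, q=1
  k=1: a=2, p=25, q=2
  k=2: a=2, p=62, q=5
  k=3: a=1, p=87, q=7

87/7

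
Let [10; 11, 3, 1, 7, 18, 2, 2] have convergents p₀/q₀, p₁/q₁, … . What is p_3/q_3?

454/45

Using pₖ = aₖpₖ₋₁ + pₖ₋₂, qₖ = aₖqₖ₋₁ + qₖ₋₂ (with p₋₁=1, p₋₂=0, q₋₁=0, q₋₂=1):
  k=0: a=10, p=10, q=1
  k=1: a=11, p=111, q=11
  k=2: a=3, p=343, q=34
  k=3: a=1, p=454, q=45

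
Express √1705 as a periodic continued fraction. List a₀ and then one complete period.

[41; 3, 2, 3, 82]

a₀ = ⌊√1705⌋ = 41.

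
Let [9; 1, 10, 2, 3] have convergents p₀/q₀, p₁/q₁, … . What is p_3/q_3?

228/23

Using pₖ = aₖpₖ₋₁ + pₖ₋₂, qₖ = aₖqₖ₋₁ + qₖ₋₂ (with p₋₁=1, p₋₂=0, q₋₁=0, q₋₂=1):
  k=0: a=9, p=9, q=1
  k=1: a=1, p=10, q=1
  k=2: a=10, p=109, q=11
  k=3: a=2, p=228, q=23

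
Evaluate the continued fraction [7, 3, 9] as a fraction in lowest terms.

Using pₖ = aₖpₖ₋₁ + pₖ₋₂ and qₖ = aₖqₖ₋₁ + qₖ₋₂:
  k=0: a=7, p=7, q=1
  k=1: a=3, p=22, q=3
  k=2: a=9, p=205, q=28

205/28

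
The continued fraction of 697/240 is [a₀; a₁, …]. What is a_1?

1

697 = 2·240 + 217   →  a_0 = 2
240 = 1·217 + 23   →  a_1 = 1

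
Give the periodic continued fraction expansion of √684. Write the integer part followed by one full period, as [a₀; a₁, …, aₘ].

a₀ = ⌊√684⌋ = 26.
With m₀=0, d₀=1 and mₖ₊₁ = dₖaₖ − mₖ, dₖ₊₁ = (n − mₖ₊₁²)/dₖ, aₖ₊₁ = ⌊(a₀+mₖ₊₁)/dₖ₊₁⌋:
  k=1: m=26, d=8, a=6
  k=2: m=22, d=25, a=1
  k=3: m=3, d=27, a=1
  k=4: m=24, d=4, a=12
  k=5: m=24, d=27, a=1
  k=6: m=3, d=25, a=1
  k=7: m=22, d=8, a=6
  k=8: m=26, d=1, a=52
d=1 and a=2a₀=52 at k=8, so the next step gives (m, d) = (26, 8) again — its k=1 value — and the period has length 8.

[26; 6, 1, 1, 12, 1, 1, 6, 52]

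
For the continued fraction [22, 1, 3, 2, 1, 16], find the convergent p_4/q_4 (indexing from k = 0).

Using pₖ = aₖpₖ₋₁ + pₖ₋₂, qₖ = aₖqₖ₋₁ + qₖ₋₂ (with p₋₁=1, p₋₂=0, q₋₁=0, q₋₂=1):
  k=0: a=22, p=22, q=1
  k=1: a=1, p=23, q=1
  k=2: a=3, p=91, q=4
  k=3: a=2, p=205, q=9
  k=4: a=1, p=296, q=13

296/13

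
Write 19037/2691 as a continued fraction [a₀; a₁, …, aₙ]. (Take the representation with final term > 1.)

[7; 13, 2, 5, 18]

19037 = 7*2691 + 200
2691 = 13*200 + 91
200 = 2*91 + 18
91 = 5*18 + 1
18 = 18*1 + 0  (stop)
So 19037/2691 = [7; 13, 2, 5, 18].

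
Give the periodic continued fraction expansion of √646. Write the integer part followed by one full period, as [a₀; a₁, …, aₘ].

a₀ = ⌊√646⌋ = 25.
With m₀=0, d₀=1 and mₖ₊₁ = dₖaₖ − mₖ, dₖ₊₁ = (n − mₖ₊₁²)/dₖ, aₖ₊₁ = ⌊(a₀+mₖ₊₁)/dₖ₊₁⌋:
  k=1: m=25, d=21, a=2
  k=2: m=17, d=17, a=2
  k=3: m=17, d=21, a=2
  k=4: m=25, d=1, a=50
d=1 and a=2a₀=50 at k=4, so the next step gives (m, d) = (25, 21) again — its k=1 value — and the period has length 4.

[25; 2, 2, 2, 50]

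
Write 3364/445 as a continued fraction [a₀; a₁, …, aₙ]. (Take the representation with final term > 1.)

[7; 1, 1, 3, 1, 2, 3, 5]

3364 = 7*445 + 249
445 = 1*249 + 196
249 = 1*196 + 53
196 = 3*53 + 37
53 = 1*37 + 16
37 = 2*16 + 5
16 = 3*5 + 1
5 = 5*1 + 0  (stop)
So 3364/445 = [7; 1, 1, 3, 1, 2, 3, 5].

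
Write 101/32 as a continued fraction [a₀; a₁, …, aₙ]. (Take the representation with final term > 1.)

101 = 3·32 + 5
32 = 6·5 + 2
5 = 2·2 + 1
2 = 2·1 + 0  (stop)
So 101/32 = [3; 6, 2, 2].

[3; 6, 2, 2]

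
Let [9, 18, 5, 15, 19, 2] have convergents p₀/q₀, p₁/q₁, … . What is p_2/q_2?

Using pₖ = aₖpₖ₋₁ + pₖ₋₂, qₖ = aₖqₖ₋₁ + qₖ₋₂ (with p₋₁=1, p₋₂=0, q₋₁=0, q₋₂=1):
  k=0: a=9, p=9, q=1
  k=1: a=18, p=163, q=18
  k=2: a=5, p=824, q=91

824/91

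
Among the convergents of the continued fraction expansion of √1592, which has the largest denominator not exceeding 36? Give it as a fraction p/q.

√1592 = [39; 1, 8, 1, 78, …] (period length 4).
Convergents:
  p_0/q_0 = 39/1
  p_1/q_1 = 40/1
  p_2/q_2 = 359/9
  p_3/q_3 = 399/10
  p_4/q_4 = 31481/789
q_3 = 10 ≤ 36 < 789 = q_4, so the answer is 399/10.

399/10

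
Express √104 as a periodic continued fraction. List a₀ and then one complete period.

a₀ = ⌊√104⌋ = 10.
With m₀=0, d₀=1 and mₖ₊₁ = dₖaₖ − mₖ, dₖ₊₁ = (n − mₖ₊₁²)/dₖ, aₖ₊₁ = ⌊(a₀+mₖ₊₁)/dₖ₊₁⌋:
  k=1: m=10, d=4, a=5
  k=2: m=10, d=1, a=20
d=1 and a=2a₀=20 at k=2, so the next step gives (m, d) = (10, 4) again — its k=1 value — and the period has length 2.

[10; 5, 20]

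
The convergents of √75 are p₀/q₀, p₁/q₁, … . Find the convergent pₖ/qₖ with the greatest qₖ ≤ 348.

1351/156

√75 = [8; 1, 1, 1, 16, …] (period length 4).
Convergents:
  p_0/q_0 = 8/1
  p_1/q_1 = 9/1
  p_2/q_2 = 17/2
  p_3/q_3 = 26/3
  p_4/q_4 = 433/50
  p_5/q_5 = 459/53
  p_6/q_6 = 892/103
  p_7/q_7 = 1351/156
  p_8/q_8 = 22508/2599
q_7 = 156 ≤ 348 < 2599 = q_8, so the answer is 1351/156.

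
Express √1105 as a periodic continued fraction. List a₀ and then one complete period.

[33; 4, 7, 7, 4, 66]

a₀ = ⌊√1105⌋ = 33.
With m₀=0, d₀=1 and mₖ₊₁ = dₖaₖ − mₖ, dₖ₊₁ = (n − mₖ₊₁²)/dₖ, aₖ₊₁ = ⌊(a₀+mₖ₊₁)/dₖ₊₁⌋:
  k=1: m=33, d=16, a=4
  k=2: m=31, d=9, a=7
  k=3: m=32, d=9, a=7
  k=4: m=31, d=16, a=4
  k=5: m=33, d=1, a=66
d=1 and a=2a₀=66 at k=5, so the next step gives (m, d) = (33, 16) again — its k=1 value — and the period has length 5.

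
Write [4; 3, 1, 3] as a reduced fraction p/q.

Using pₖ = aₖpₖ₋₁ + pₖ₋₂ and qₖ = aₖqₖ₋₁ + qₖ₋₂:
  k=0: a=4, p=4, q=1
  k=1: a=3, p=13, q=3
  k=2: a=1, p=17, q=4
  k=3: a=3, p=64, q=15

64/15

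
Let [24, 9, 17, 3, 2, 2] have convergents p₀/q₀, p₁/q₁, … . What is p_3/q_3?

Using pₖ = aₖpₖ₋₁ + pₖ₋₂, qₖ = aₖqₖ₋₁ + qₖ₋₂ (with p₋₁=1, p₋₂=0, q₋₁=0, q₋₂=1):
  k=0: a=24, p=24, q=1
  k=1: a=9, p=217, q=9
  k=2: a=17, p=3713, q=154
  k=3: a=3, p=11356, q=471

11356/471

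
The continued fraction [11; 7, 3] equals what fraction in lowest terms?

Fold from the inside: start with 3/1.
  7 + 1/3 = 22/3
  11 + 3/22 = 245/22

245/22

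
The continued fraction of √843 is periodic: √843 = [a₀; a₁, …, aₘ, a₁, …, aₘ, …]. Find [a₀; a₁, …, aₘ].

[29; 29, 58]

a₀ = ⌊√843⌋ = 29.
With m₀=0, d₀=1 and mₖ₊₁ = dₖaₖ − mₖ, dₖ₊₁ = (n − mₖ₊₁²)/dₖ, aₖ₊₁ = ⌊(a₀+mₖ₊₁)/dₖ₊₁⌋:
  k=1: m=29, d=2, a=29
  k=2: m=29, d=1, a=58
d=1 and a=2a₀=58 at k=2, so the next step gives (m, d) = (29, 2) again — its k=1 value — and the period has length 2.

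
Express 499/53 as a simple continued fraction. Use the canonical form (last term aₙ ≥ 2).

[9; 2, 2, 2, 4]

499 = 9×53 + 22
53 = 2×22 + 9
22 = 2×9 + 4
9 = 2×4 + 1
4 = 4×1 + 0  (stop)
So 499/53 = [9; 2, 2, 2, 4].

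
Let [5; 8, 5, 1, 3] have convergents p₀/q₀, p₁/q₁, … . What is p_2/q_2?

210/41

Using pₖ = aₖpₖ₋₁ + pₖ₋₂, qₖ = aₖqₖ₋₁ + qₖ₋₂ (with p₋₁=1, p₋₂=0, q₋₁=0, q₋₂=1):
  k=0: a=5, p=5, q=1
  k=1: a=8, p=41, q=8
  k=2: a=5, p=210, q=41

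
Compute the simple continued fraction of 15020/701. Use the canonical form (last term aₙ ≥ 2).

[21; 2, 2, 1, 9, 3, 3]

15020 = 21·701 + 299
701 = 2·299 + 103
299 = 2·103 + 93
103 = 1·93 + 10
93 = 9·10 + 3
10 = 3·3 + 1
3 = 3·1 + 0  (stop)
So 15020/701 = [21; 2, 2, 1, 9, 3, 3].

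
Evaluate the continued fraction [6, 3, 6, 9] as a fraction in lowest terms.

1099/174

Fold from the inside: start with 9/1.
  6 + 1/9 = 55/9
  3 + 9/55 = 174/55
  6 + 55/174 = 1099/174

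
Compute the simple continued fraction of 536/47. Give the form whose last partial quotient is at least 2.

536 = 11·47 + 19
47 = 2·19 + 9
19 = 2·9 + 1
9 = 9·1 + 0  (stop)
So 536/47 = [11; 2, 2, 9].

[11; 2, 2, 9]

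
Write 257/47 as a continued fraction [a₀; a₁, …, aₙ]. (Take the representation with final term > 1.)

257 = 5*47 + 22
47 = 2*22 + 3
22 = 7*3 + 1
3 = 3*1 + 0  (stop)
So 257/47 = [5; 2, 7, 3].

[5; 2, 7, 3]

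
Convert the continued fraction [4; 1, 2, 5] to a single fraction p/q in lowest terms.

Using pₖ = aₖpₖ₋₁ + pₖ₋₂ and qₖ = aₖqₖ₋₁ + qₖ₋₂:
  k=0: a=4, p=4, q=1
  k=1: a=1, p=5, q=1
  k=2: a=2, p=14, q=3
  k=3: a=5, p=75, q=16

75/16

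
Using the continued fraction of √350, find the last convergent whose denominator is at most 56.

449/24

√350 = [18; 1, 2, 2, 2, 1, 36, …] (period length 6).
Convergents:
  p_0/q_0 = 18/1
  p_1/q_1 = 19/1
  p_2/q_2 = 56/3
  p_3/q_3 = 131/7
  p_4/q_4 = 318/17
  p_5/q_5 = 449/24
  p_6/q_6 = 16482/881
q_5 = 24 ≤ 56 < 881 = q_6, so the answer is 449/24.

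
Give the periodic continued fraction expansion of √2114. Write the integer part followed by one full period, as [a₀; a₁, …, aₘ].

a₀ = ⌊√2114⌋ = 45.
With m₀=0, d₀=1 and mₖ₊₁ = dₖaₖ − mₖ, dₖ₊₁ = (n − mₖ₊₁²)/dₖ, aₖ₊₁ = ⌊(a₀+mₖ₊₁)/dₖ₊₁⌋:
  k=1: m=45, d=89, a=1
  k=2: m=44, d=2, a=44
  k=3: m=44, d=89, a=1
  k=4: m=45, d=1, a=90
d=1 and a=2a₀=90 at k=4, so the next step gives (m, d) = (45, 89) again — its k=1 value — and the period has length 4.

[45; 1, 44, 1, 90]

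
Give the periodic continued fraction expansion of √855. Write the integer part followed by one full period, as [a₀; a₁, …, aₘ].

[29; 4, 6, 4, 58]

a₀ = ⌊√855⌋ = 29.
With m₀=0, d₀=1 and mₖ₊₁ = dₖaₖ − mₖ, dₖ₊₁ = (n − mₖ₊₁²)/dₖ, aₖ₊₁ = ⌊(a₀+mₖ₊₁)/dₖ₊₁⌋:
  k=1: m=29, d=14, a=4
  k=2: m=27, d=9, a=6
  k=3: m=27, d=14, a=4
  k=4: m=29, d=1, a=58
d=1 and a=2a₀=58 at k=4, so the next step gives (m, d) = (29, 14) again — its k=1 value — and the period has length 4.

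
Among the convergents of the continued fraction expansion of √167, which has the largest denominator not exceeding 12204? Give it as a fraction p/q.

56447/4368

√167 = [12; 1, 11, 1, 24, …] (period length 4).
Convergents:
  p_0/q_0 = 12/1
  p_1/q_1 = 13/1
  p_2/q_2 = 155/12
  p_3/q_3 = 168/13
  p_4/q_4 = 4187/324
  p_5/q_5 = 4355/337
  p_6/q_6 = 52092/4031
  p_7/q_7 = 56447/4368
  p_8/q_8 = 1406820/108863
q_7 = 4368 ≤ 12204 < 108863 = q_8, so the answer is 56447/4368.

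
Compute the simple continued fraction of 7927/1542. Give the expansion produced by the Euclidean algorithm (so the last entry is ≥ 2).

[5; 7, 9, 2, 3, 3]

7927 = 5·1542 + 217
1542 = 7·217 + 23
217 = 9·23 + 10
23 = 2·10 + 3
10 = 3·3 + 1
3 = 3·1 + 0  (stop)
So 7927/1542 = [5; 7, 9, 2, 3, 3].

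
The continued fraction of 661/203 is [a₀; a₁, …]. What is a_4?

661 = 3·203 + 52   →  a_0 = 3
203 = 3·52 + 47   →  a_1 = 3
52 = 1·47 + 5   →  a_2 = 1
47 = 9·5 + 2   →  a_3 = 9
5 = 2·2 + 1   →  a_4 = 2

2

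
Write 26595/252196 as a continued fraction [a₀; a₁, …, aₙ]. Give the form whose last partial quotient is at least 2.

[0; 9, 2, 14, 15, 2, 9, 3]

26595 = 0×252196 + 26595
252196 = 9×26595 + 12841
26595 = 2×12841 + 913
12841 = 14×913 + 59
913 = 15×59 + 28
59 = 2×28 + 3
28 = 9×3 + 1
3 = 3×1 + 0  (stop)
So 26595/252196 = [0; 9, 2, 14, 15, 2, 9, 3].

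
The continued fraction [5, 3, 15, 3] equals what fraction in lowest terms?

751/141

Fold from the inside: start with 3/1.
  15 + 1/3 = 46/3
  3 + 3/46 = 141/46
  5 + 46/141 = 751/141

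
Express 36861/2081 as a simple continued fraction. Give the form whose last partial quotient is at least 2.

[17; 1, 2, 2, 17, 17]

36861 = 17×2081 + 1484
2081 = 1×1484 + 597
1484 = 2×597 + 290
597 = 2×290 + 17
290 = 17×17 + 1
17 = 17×1 + 0  (stop)
So 36861/2081 = [17; 1, 2, 2, 17, 17].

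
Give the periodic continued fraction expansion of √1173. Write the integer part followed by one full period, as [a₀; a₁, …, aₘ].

[34; 4, 68]

a₀ = ⌊√1173⌋ = 34.
With m₀=0, d₀=1 and mₖ₊₁ = dₖaₖ − mₖ, dₖ₊₁ = (n − mₖ₊₁²)/dₖ, aₖ₊₁ = ⌊(a₀+mₖ₊₁)/dₖ₊₁⌋:
  k=1: m=34, d=17, a=4
  k=2: m=34, d=1, a=68
d=1 and a=2a₀=68 at k=2, so the next step gives (m, d) = (34, 17) again — its k=1 value — and the period has length 2.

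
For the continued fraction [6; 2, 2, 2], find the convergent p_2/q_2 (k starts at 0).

Using pₖ = aₖpₖ₋₁ + pₖ₋₂, qₖ = aₖqₖ₋₁ + qₖ₋₂ (with p₋₁=1, p₋₂=0, q₋₁=0, q₋₂=1):
  k=0: a=6, p=6, q=1
  k=1: a=2, p=13, q=2
  k=2: a=2, p=32, q=5

32/5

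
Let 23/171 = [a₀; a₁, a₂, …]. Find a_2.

2

23 = 0·171 + 23   →  a_0 = 0
171 = 7·23 + 10   →  a_1 = 7
23 = 2·10 + 3   →  a_2 = 2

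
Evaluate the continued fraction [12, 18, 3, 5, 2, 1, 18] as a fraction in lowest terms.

Using pₖ = aₖpₖ₋₁ + pₖ₋₂ and qₖ = aₖqₖ₋₁ + qₖ₋₂:
  k=0: a=12, p=12, q=1
  k=1: a=18, p=217, q=18
  k=2: a=3, p=663, q=55
  k=3: a=5, p=3532, q=293
  k=4: a=2, p=7727, q=641
  k=5: a=1, p=11259, q=934
  k=6: a=18, p=210389, q=17453

210389/17453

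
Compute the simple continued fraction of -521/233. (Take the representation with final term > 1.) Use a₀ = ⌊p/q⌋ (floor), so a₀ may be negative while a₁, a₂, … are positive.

-521 = -3×233 + 178
233 = 1×178 + 55
178 = 3×55 + 13
55 = 4×13 + 3
13 = 4×3 + 1
3 = 3×1 + 0  (stop)
So -521/233 = [-3; 1, 3, 4, 4, 3].

[-3; 1, 3, 4, 4, 3]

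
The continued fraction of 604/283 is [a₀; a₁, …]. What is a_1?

7

604 = 2·283 + 38   →  a_0 = 2
283 = 7·38 + 17   →  a_1 = 7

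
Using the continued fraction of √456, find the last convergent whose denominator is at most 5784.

√456 = [21; 2, 1, 4, 1, 2, 42, …] (period length 6).
Convergents:
  p_0/q_0 = 21/1
  p_1/q_1 = 43/2
  p_2/q_2 = 64/3
  p_3/q_3 = 299/14
  p_4/q_4 = 363/17
  p_5/q_5 = 1025/48
  p_6/q_6 = 43413/2033
  p_7/q_7 = 87851/4114
  p_8/q_8 = 131264/6147
q_7 = 4114 ≤ 5784 < 6147 = q_8, so the answer is 87851/4114.

87851/4114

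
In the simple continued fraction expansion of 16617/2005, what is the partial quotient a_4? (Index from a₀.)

2

16617 = 8·2005 + 577   →  a_0 = 8
2005 = 3·577 + 274   →  a_1 = 3
577 = 2·274 + 29   →  a_2 = 2
274 = 9·29 + 13   →  a_3 = 9
29 = 2·13 + 3   →  a_4 = 2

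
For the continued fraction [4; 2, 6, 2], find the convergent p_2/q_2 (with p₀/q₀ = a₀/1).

58/13

Using pₖ = aₖpₖ₋₁ + pₖ₋₂, qₖ = aₖqₖ₋₁ + qₖ₋₂ (with p₋₁=1, p₋₂=0, q₋₁=0, q₋₂=1):
  k=0: a=4, p=4, q=1
  k=1: a=2, p=9, q=2
  k=2: a=6, p=58, q=13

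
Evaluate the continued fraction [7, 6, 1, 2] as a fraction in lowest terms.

143/20

Fold from the inside: start with 2/1.
  1 + 1/2 = 3/2
  6 + 2/3 = 20/3
  7 + 3/20 = 143/20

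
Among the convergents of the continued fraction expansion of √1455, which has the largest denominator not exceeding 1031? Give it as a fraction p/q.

23764/623

√1455 = [38; 6, 1, 11, 1, 6, 76, …] (period length 6).
Convergents:
  p_0/q_0 = 38/1
  p_1/q_1 = 229/6
  p_2/q_2 = 267/7
  p_3/q_3 = 3166/83
  p_4/q_4 = 3433/90
  p_5/q_5 = 23764/623
  p_6/q_6 = 1809497/47438
q_5 = 623 ≤ 1031 < 47438 = q_6, so the answer is 23764/623.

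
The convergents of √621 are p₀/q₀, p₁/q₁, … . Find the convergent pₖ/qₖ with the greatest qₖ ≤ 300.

√621 = [24; 1, 11, 2, 11, 1, 48, …] (period length 6).
Convergents:
  p_0/q_0 = 24/1
  p_1/q_1 = 25/1
  p_2/q_2 = 299/12
  p_3/q_3 = 623/25
  p_4/q_4 = 7152/287
  p_5/q_5 = 7775/312
q_4 = 287 ≤ 300 < 312 = q_5, so the answer is 7152/287.

7152/287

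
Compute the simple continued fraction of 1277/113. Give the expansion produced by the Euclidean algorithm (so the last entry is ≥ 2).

[11; 3, 3, 11]

1277 = 11*113 + 34
113 = 3*34 + 11
34 = 3*11 + 1
11 = 11*1 + 0  (stop)
So 1277/113 = [11; 3, 3, 11].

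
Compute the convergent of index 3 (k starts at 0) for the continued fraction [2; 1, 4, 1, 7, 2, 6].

Using pₖ = aₖpₖ₋₁ + pₖ₋₂, qₖ = aₖqₖ₋₁ + qₖ₋₂ (with p₋₁=1, p₋₂=0, q₋₁=0, q₋₂=1):
  k=0: a=2, p=2, q=1
  k=1: a=1, p=3, q=1
  k=2: a=4, p=14, q=5
  k=3: a=1, p=17, q=6

17/6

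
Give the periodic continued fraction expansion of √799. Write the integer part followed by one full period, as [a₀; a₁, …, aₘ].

[28; 3, 1, 3, 56]

a₀ = ⌊√799⌋ = 28.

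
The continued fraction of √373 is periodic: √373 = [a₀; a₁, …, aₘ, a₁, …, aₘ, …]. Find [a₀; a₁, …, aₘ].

[19; 3, 5, 5, 3, 38]

a₀ = ⌊√373⌋ = 19.
With m₀=0, d₀=1 and mₖ₊₁ = dₖaₖ − mₖ, dₖ₊₁ = (n − mₖ₊₁²)/dₖ, aₖ₊₁ = ⌊(a₀+mₖ₊₁)/dₖ₊₁⌋:
  k=1: m=19, d=12, a=3
  k=2: m=17, d=7, a=5
  k=3: m=18, d=7, a=5
  k=4: m=17, d=12, a=3
  k=5: m=19, d=1, a=38
d=1 and a=2a₀=38 at k=5, so the next step gives (m, d) = (19, 12) again — its k=1 value — and the period has length 5.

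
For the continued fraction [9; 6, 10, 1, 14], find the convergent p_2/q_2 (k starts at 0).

Using pₖ = aₖpₖ₋₁ + pₖ₋₂, qₖ = aₖqₖ₋₁ + qₖ₋₂ (with p₋₁=1, p₋₂=0, q₋₁=0, q₋₂=1):
  k=0: a=9, p=9, q=1
  k=1: a=6, p=55, q=6
  k=2: a=10, p=559, q=61

559/61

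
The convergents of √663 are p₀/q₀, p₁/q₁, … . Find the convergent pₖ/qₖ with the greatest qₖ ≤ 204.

√663 = [25; 1, 2, 1, 50, …] (period length 4).
Convergents:
  p_0/q_0 = 25/1
  p_1/q_1 = 26/1
  p_2/q_2 = 77/3
  p_3/q_3 = 103/4
  p_4/q_4 = 5227/203
  p_5/q_5 = 5330/207
q_4 = 203 ≤ 204 < 207 = q_5, so the answer is 5227/203.

5227/203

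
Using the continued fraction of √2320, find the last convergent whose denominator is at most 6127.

167041/3468

√2320 = [48; 6, 96, …] (period length 2).
Convergents:
  p_0/q_0 = 48/1
  p_1/q_1 = 289/6
  p_2/q_2 = 27792/577
  p_3/q_3 = 167041/3468
  p_4/q_4 = 16063728/333505
q_3 = 3468 ≤ 6127 < 333505 = q_4, so the answer is 167041/3468.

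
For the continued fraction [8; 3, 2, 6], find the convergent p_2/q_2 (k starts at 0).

Using pₖ = aₖpₖ₋₁ + pₖ₋₂, qₖ = aₖqₖ₋₁ + qₖ₋₂ (with p₋₁=1, p₋₂=0, q₋₁=0, q₋₂=1):
  k=0: a=8, p=8, q=1
  k=1: a=3, p=25, q=3
  k=2: a=2, p=58, q=7

58/7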